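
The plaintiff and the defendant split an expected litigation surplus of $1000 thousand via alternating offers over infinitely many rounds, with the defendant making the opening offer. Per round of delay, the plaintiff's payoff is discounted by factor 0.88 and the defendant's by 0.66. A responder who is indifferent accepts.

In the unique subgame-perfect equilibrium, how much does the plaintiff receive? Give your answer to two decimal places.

In a stationary SPE each proposer offers the other exactly their discounted continuation value.
If the defendant keeps x when proposing and the plaintiff keeps y when proposing, then x = 1000 − 0.88y and y = 1000 − 0.66x.
Solving: x = 1000(1 − 0.88) / (1 − 0.66·0.88) = 120 / 0.4192 ≈ 286.2595.
The plaintiff gets 1000 − 286.2595 ≈ 713.7405.

713.74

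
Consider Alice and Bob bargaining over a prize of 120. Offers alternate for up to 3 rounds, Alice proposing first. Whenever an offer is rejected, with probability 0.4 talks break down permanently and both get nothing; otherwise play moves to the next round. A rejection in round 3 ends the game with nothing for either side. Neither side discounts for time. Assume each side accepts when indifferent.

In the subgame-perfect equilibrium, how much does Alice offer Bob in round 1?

Round 3 (Alice proposes): Bob will accept anything ≥ 0, so Alice offers 0 and keeps 120.
Round 2 (Bob proposes): rejecting gives Alice an expected 0.6 × 120 = 72, so Bob offers 72, keeping 48.
Round 1 (Alice proposes): rejecting gives Bob an expected 0.6 × 48 = 28.8. Alice offers 28.8 and keeps 120 − 28.8 = 91.2.

28.8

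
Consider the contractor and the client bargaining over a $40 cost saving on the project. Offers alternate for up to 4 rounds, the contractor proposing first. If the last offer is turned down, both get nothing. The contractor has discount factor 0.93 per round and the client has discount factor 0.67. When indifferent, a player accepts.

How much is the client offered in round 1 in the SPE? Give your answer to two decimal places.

18.58

By backward induction:
Round 4 (the client proposes): rejection yields 0 for the contractor; the client offers 0 and keeps 40.
Round 3 (the contractor proposes): the client can get 40 next round, worth 0.67 × 40 = 26.8 now, so the contractor offers 26.8, keeping 13.2.
Round 2 (the client proposes): the contractor can get 13.2 next round, worth 0.93 × 13.2 = 12.276 now; the client offers that and keeps 27.724.
Round 1 (the contractor proposes): the client can get 27.724 next round, worth 0.67 × 27.724 = 18.57508 now, so the contractor offers 18.57508, keeping 21.42492.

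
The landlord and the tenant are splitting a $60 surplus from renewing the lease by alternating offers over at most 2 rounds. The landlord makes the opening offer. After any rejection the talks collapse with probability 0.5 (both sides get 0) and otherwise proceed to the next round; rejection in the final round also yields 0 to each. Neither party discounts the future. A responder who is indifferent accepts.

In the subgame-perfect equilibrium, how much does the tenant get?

30

Round 2 (the tenant proposes): rejection yields 0 for the landlord; the tenant offers 0 and keeps 60.
Round 1 (the landlord proposes): rejecting gives the tenant an expected 0.5 × 60 = 30. The landlord offers 30 and keeps 60 − 30 = 30.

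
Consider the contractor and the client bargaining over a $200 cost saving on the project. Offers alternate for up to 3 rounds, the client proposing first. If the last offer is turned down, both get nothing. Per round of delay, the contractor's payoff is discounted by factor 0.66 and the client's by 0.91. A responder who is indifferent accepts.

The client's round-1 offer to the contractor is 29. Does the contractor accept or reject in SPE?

Work out the contractor's continuation value if the offer is rejected.
Round 3 (the client proposes): the contractor will accept anything ≥ 0, so the client offers 0 and keeps 200.
Round 2 (the contractor proposes): the client can get 200 next round, worth 0.91 × 200 = 182 now; the contractor offers that and keeps 18.
So by rejecting in round 1, the contractor gets 18 next round, worth 0.66 × 18 = 11.88 now.
Offer 29 ≥ 11.88, so the contractor accepts.

Accept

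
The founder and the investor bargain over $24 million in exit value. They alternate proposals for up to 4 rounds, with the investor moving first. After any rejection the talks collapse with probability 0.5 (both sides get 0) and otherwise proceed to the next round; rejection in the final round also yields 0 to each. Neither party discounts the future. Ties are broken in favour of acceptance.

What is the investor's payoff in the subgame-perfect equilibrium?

Round 4 (the founder proposes): the investor will accept anything ≥ 0, so the founder offers 0 and keeps 24.
Round 3 (the investor proposes): rejecting gives the founder an expected 0.5 × 24 = 12; the investor offers that and keeps 12.
Round 2 (the founder proposes): rejecting gives the investor an expected 0.5 × 12 = 6, so the founder offers 6, keeping 18.
Round 1 (the investor proposes): rejecting gives the founder an expected 0.5 × 18 = 9; the investor offers that and keeps 15.

15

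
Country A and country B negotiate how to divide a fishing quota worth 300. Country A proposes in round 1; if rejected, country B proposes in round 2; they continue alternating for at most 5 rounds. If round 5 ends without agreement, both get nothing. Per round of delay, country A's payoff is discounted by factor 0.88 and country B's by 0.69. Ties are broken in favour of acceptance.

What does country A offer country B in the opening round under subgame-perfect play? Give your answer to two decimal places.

Round 5 (country A proposes): country B will accept anything ≥ 0, so country A offers 0 and keeps 300.
Round 4 (country B proposes): country A can get 300 next round, worth 0.88 × 300 = 264 now, so country B offers 264, keeping 36.
Round 3 (country A proposes): country B can get 36 next round, worth 0.69 × 36 = 24.84 now. Country A offers 24.84 and keeps 300 − 24.84 = 275.16.
Round 2 (country B proposes): country A can get 275.16 next round, worth 0.88 × 275.16 = 242.1408 now. Country B offers 242.1408 and keeps 300 − 242.1408 = 57.8592.
Round 1 (country A proposes): country B can get 57.8592 next round, worth 0.69 × 57.8592 = 39.922848 now; country A offers that and keeps 260.077152.

39.92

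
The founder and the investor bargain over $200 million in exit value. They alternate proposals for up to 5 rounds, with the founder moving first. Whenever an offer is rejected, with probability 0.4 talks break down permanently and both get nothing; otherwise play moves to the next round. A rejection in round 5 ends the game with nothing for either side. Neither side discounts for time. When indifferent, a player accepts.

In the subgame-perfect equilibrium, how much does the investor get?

65.28

Round 5 (the founder proposes): rejection yields 0 for the investor; the founder offers 0 and keeps 200.
Round 4 (the investor proposes): rejecting gives the founder an expected 0.6 × 200 = 120. The investor offers 120 and keeps 200 − 120 = 80.
Round 3 (the founder proposes): rejecting gives the investor an expected 0.6 × 80 = 48, so the founder offers 48, keeping 152.
Round 2 (the investor proposes): rejecting gives the founder an expected 0.6 × 152 = 91.2, so the investor offers 91.2, keeping 108.8.
Round 1 (the founder proposes): rejecting gives the investor an expected 0.6 × 108.8 = 65.28; the founder offers that and keeps 134.72.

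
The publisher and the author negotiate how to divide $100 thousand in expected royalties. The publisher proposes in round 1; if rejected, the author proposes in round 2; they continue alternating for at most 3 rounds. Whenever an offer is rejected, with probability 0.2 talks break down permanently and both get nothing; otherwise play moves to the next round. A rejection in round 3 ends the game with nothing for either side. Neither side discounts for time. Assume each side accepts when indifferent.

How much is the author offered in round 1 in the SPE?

16

Round 3 (the publisher proposes): the author will accept anything ≥ 0, so the publisher offers 0 and keeps 100.
Round 2 (the author proposes): rejecting gives the publisher an expected 0.8 × 100 = 80. The author offers 80 and keeps 100 − 80 = 20.
Round 1 (the publisher proposes): rejecting gives the author an expected 0.8 × 20 = 16. The publisher offers 16 and keeps 100 − 16 = 84.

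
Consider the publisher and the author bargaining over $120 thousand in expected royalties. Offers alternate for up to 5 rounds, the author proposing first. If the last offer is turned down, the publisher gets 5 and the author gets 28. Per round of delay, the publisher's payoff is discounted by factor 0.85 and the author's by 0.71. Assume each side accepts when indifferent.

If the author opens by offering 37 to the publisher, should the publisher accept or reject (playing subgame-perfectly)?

Round 5 (the author proposes): the publisher gets 5 if talks fail, so the author offers 5 and keeps 115.
Round 4 (the publisher proposes): the author can get 115 next round, worth 0.71 × 115 = 81.65 now; the publisher offers that and keeps 38.35.
Round 3 (the author proposes): the publisher can get 38.35 next round, worth 0.85 × 38.35 = 32.5975 now; the author offers that and keeps 87.4025.
Round 2 (the publisher proposes): the author can get 87.4025 next round, worth 0.71 × 87.4025 = 62.055775 now. The publisher offers 62.055775 and keeps 120 − 62.055775 = 57.944225.
So by rejecting in round 1, the publisher gets 57.944225 next round, worth 0.85 × 57.944225 = 49.25259125 now.
Offer 37 < 49.25259125, so the publisher rejects.

Reject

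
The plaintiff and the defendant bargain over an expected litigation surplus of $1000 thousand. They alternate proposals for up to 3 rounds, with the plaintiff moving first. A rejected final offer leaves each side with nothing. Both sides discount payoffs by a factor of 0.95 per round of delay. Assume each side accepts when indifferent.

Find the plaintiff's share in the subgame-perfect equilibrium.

Round 3 (the plaintiff proposes): rejection yields 0 for the defendant; the plaintiff offers 0 and keeps 1000.
Round 2 (the defendant proposes): the plaintiff can get 1000 next round, worth 0.95 × 1000 = 950 now; the defendant offers that and keeps 50.
Round 1 (the plaintiff proposes): the defendant can get 50 next round, worth 0.95 × 50 = 47.5 now, so the plaintiff offers 47.5, keeping 952.5.

952.5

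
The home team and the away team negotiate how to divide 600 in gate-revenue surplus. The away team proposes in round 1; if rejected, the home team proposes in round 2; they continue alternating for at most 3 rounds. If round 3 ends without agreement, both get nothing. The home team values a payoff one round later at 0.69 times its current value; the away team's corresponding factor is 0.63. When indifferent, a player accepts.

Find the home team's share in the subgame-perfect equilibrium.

Round 3 (the away team proposes): the home team will accept anything ≥ 0, so the away team offers 0 and keeps 600.
Round 2 (the home team proposes): the away team can get 600 next round, worth 0.63 × 600 = 378 now. The home team offers 378 and keeps 600 − 378 = 222.
Round 1 (the away team proposes): the home team can get 222 next round, worth 0.69 × 222 = 153.18 now, so the away team offers 153.18, keeping 446.82.

153.18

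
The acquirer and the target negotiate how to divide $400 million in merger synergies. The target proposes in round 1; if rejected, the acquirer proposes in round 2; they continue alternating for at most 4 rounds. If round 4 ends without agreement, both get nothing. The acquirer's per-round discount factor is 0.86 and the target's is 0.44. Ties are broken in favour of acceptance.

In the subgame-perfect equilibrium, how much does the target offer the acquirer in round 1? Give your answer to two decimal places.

322.81

Round 4 (the acquirer proposes): the target will accept anything ≥ 0, so the acquirer offers 0 and keeps 400.
Round 3 (the target proposes): the acquirer can get 400 next round, worth 0.86 × 400 = 344 now. The target offers 344 and keeps 400 − 344 = 56.
Round 2 (the acquirer proposes): the target can get 56 next round, worth 0.44 × 56 = 24.64 now; the acquirer offers that and keeps 375.36.
Round 1 (the target proposes): the acquirer can get 375.36 next round, worth 0.86 × 375.36 = 322.8096 now; the target offers that and keeps 77.1904.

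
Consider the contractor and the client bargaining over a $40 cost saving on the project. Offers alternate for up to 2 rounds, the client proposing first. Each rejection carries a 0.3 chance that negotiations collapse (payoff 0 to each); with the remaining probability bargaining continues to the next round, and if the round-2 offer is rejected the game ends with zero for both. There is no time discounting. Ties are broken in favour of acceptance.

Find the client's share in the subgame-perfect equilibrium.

Round 2 (the contractor proposes): rejection yields 0 for the client; the contractor offers 0 and keeps 40.
Round 1 (the client proposes): rejecting gives the contractor an expected 0.7 × 40 = 28; the client offers that and keeps 12.

12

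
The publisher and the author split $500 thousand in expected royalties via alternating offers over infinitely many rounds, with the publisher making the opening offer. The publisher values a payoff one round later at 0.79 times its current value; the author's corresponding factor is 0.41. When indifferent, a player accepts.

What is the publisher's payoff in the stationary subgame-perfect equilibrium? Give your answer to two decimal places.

When the publisher proposes, the author accepts any offer worth at least 0.41 times what the author would get by proposing next round; and vice versa.
This gives x = 500 − 0.41y and y = 500 − 0.79x, where x and y are each side's share when it proposes.
Hence (1 − 0.41·0.79)x = 500(1 − 0.41), i.e. 0.6761·x = 295.
x ≈ 436.3260; the author's share is 500 − x ≈ 63.6740.

436.33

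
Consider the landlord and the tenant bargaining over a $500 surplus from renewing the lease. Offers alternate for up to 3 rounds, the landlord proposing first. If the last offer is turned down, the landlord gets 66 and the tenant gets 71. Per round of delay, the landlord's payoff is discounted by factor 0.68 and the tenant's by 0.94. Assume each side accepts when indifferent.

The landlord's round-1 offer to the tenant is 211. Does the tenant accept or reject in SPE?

Accept

Round 3 (the landlord proposes): the tenant gets 71 if talks fail, so the landlord offers 71 and keeps 429.
Round 2 (the tenant proposes): the landlord can get 429 next round, worth 0.68 × 429 = 291.72 now, so the tenant offers 291.72, keeping 208.28.
So by rejecting in round 1, the tenant gets 208.28 next round, worth 0.94 × 208.28 = 195.7832 now.
Offer 211 ≥ 195.7832, so the tenant accepts.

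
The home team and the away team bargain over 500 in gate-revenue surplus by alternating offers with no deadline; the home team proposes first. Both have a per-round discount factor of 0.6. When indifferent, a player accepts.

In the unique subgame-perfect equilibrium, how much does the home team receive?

Let x be the home team's share when the home team proposes and y be the away team's share when the away team proposes.
The away team accepts iff offered ≥ 0.6·y, so x = 500 − 0.6y. Symmetrically y = 500 − 0.6x.
Substituting: x = 500 − 0.6(500 − 0.6x), giving x(1 − 0.6·0.6) = 500(1 − 0.6).
So x = 500 × 0.4 / 0.64 = 312.5, and the away team receives 500 − x = 187.5.

312.5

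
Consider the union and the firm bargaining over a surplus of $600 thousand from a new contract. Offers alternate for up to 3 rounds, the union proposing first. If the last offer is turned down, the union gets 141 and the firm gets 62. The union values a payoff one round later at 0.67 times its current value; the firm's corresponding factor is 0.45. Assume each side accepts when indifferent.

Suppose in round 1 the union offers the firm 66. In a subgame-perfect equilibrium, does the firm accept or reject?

Round 3 (the union proposes): the firm gets 62 if talks fail, so the union offers 62 and keeps 538.
Round 2 (the firm proposes): the union can get 538 next round, worth 0.67 × 538 = 360.46 now, so the firm offers 360.46, keeping 239.54.
So by rejecting in round 1, the firm gets 239.54 next round, worth 0.45 × 239.54 = 107.793 now.
Offer 66 < 107.793, so the firm rejects.

Reject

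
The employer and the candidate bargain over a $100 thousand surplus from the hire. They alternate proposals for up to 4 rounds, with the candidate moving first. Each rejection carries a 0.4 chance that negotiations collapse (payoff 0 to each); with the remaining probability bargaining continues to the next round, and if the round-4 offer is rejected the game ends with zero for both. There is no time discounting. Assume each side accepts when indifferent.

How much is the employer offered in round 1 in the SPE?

45.6

Round 4 (the employer proposes): the candidate will accept anything ≥ 0, so the employer offers 0 and keeps 100.
Round 3 (the candidate proposes): rejecting gives the employer an expected 0.6 × 100 = 60. The candidate offers 60 and keeps 100 − 60 = 40.
Round 2 (the employer proposes): rejecting gives the candidate an expected 0.6 × 40 = 24. The employer offers 24 and keeps 100 − 24 = 76.
Round 1 (the candidate proposes): rejecting gives the employer an expected 0.6 × 76 = 45.6, so the candidate offers 45.6, keeping 54.4.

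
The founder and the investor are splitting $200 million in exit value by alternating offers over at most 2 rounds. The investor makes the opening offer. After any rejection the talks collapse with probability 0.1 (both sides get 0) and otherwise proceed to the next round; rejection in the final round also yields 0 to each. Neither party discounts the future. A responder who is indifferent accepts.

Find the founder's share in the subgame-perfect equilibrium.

180

Round 2 (the founder proposes): the investor will accept anything ≥ 0, so the founder offers 0 and keeps 200.
Round 1 (the investor proposes): rejecting gives the founder an expected 0.9 × 200 = 180. The investor offers 180 and keeps 200 − 180 = 20.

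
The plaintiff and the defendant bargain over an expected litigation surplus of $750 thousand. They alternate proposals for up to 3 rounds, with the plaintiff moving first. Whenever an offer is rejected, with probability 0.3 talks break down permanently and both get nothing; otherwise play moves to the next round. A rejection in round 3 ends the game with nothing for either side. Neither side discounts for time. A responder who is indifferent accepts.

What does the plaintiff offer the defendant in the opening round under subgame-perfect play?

157.5

Round 3 (the plaintiff proposes): the defendant will accept anything ≥ 0, so the plaintiff offers 0 and keeps 750.
Round 2 (the defendant proposes): rejecting gives the plaintiff an expected 0.7 × 750 = 525. The defendant offers 525 and keeps 750 − 525 = 225.
Round 1 (the plaintiff proposes): rejecting gives the defendant an expected 0.7 × 225 = 157.5; the plaintiff offers that and keeps 592.5.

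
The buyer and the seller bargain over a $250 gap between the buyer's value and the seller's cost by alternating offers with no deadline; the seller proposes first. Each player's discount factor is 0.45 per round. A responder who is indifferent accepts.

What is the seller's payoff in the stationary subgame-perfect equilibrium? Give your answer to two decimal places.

172.41

In a stationary SPE each proposer offers the other exactly their discounted continuation value.
If the seller keeps x when proposing and the buyer keeps y when proposing, then x = 250 − 0.45y and y = 250 − 0.45x.
Solving: x = 250(1 − 0.45) / (1 − 0.45·0.45) = 137.5 / 0.7975 ≈ 172.4138.
The buyer gets 250 − 172.4138 ≈ 77.5862.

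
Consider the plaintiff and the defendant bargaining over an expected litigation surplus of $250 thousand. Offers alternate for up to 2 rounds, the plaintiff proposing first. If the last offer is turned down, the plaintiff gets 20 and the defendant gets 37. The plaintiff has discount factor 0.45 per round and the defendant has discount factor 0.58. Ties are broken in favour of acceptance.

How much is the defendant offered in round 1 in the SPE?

133.4

Round 2 (the defendant proposes): the plaintiff gets 20 if talks fail, so the defendant offers 20 and keeps 230.
Round 1 (the plaintiff proposes): the defendant can get 230 next round, worth 0.58 × 230 = 133.4 now. The plaintiff offers 133.4 and keeps 250 − 133.4 = 116.6.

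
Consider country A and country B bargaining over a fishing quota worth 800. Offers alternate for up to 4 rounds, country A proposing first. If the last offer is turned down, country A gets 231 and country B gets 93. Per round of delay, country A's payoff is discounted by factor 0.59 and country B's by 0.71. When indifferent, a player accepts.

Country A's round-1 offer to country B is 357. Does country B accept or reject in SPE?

Reject

Round 4 (country B proposes): country A gets 231 if talks fail, so country B offers 231 and keeps 569.
Round 3 (country A proposes): country B can get 569 next round, worth 0.71 × 569 = 403.99 now; country A offers that and keeps 396.01.
Round 2 (country B proposes): country A can get 396.01 next round, worth 0.59 × 396.01 = 233.6459 now; country B offers that and keeps 566.3541.
So by rejecting in round 1, country B gets 566.3541 next round, worth 0.71 × 566.3541 = 402.111411 now.
Offer 357 < 402.111411, so country B rejects.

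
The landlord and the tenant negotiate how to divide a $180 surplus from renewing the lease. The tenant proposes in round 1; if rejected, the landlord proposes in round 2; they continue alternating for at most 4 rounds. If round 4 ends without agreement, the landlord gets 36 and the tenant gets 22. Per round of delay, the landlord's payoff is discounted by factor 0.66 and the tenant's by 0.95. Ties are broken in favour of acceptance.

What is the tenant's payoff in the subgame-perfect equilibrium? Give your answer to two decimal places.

108.68

By backward induction:
Round 4 (the landlord proposes): the tenant gets 22 if talks fail, so the landlord offers 22 and keeps 158.
Round 3 (the tenant proposes): the landlord can get 158 next round, worth 0.66 × 158 = 104.28 now; the tenant offers that and keeps 75.72.
Round 2 (the landlord proposes): the tenant can get 75.72 next round, worth 0.95 × 75.72 = 71.934 now. The landlord offers 71.934 and keeps 180 − 71.934 = 108.066.
Round 1 (the tenant proposes): the landlord can get 108.066 next round, worth 0.66 × 108.066 = 71.32356 now. The tenant offers 71.32356 and keeps 180 − 71.32356 = 108.67644.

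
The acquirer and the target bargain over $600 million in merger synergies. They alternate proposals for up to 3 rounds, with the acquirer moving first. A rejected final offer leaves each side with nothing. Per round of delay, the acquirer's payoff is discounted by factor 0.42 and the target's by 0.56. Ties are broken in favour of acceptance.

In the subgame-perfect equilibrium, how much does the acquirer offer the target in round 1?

Round 3 (the acquirer proposes): the target will accept anything ≥ 0, so the acquirer offers 0 and keeps 600.
Round 2 (the target proposes): the acquirer can get 600 next round, worth 0.42 × 600 = 252 now; the target offers that and keeps 348.
Round 1 (the acquirer proposes): the target can get 348 next round, worth 0.56 × 348 = 194.88 now; the acquirer offers that and keeps 405.12.

194.88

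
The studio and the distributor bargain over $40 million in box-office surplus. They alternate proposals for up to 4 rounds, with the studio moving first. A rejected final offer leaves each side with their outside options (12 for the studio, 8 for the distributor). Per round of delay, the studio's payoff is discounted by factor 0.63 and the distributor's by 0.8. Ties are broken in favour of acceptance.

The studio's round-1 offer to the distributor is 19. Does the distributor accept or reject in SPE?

Reject

Work out the distributor's continuation value if the offer is rejected.
Round 4 (the distributor proposes): the studio gets 12 if talks fail, so the distributor offers 12 and keeps 28.
Round 3 (the studio proposes): the distributor can get 28 next round, worth 0.8 × 28 = 22.4 now. The studio offers 22.4 and keeps 40 − 22.4 = 17.6.
Round 2 (the distributor proposes): the studio can get 17.6 next round, worth 0.63 × 17.6 = 11.088 now. The distributor offers 11.088 and keeps 40 − 11.088 = 28.912.
So by rejecting in round 1, the distributor gets 28.912 next round, worth 0.8 × 28.912 = 23.1296 now.
Offer 19 < 23.1296, so the distributor rejects.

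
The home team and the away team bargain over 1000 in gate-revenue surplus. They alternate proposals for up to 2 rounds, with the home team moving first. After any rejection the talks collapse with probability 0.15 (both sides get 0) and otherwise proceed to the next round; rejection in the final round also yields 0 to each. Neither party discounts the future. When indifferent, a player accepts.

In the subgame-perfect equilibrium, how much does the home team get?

150

Round 2 (the away team proposes): rejection yields 0 for the home team; the away team offers 0 and keeps 1000.
Round 1 (the home team proposes): rejecting gives the away team an expected 0.85 × 1000 = 850. The home team offers 850 and keeps 1000 − 850 = 150.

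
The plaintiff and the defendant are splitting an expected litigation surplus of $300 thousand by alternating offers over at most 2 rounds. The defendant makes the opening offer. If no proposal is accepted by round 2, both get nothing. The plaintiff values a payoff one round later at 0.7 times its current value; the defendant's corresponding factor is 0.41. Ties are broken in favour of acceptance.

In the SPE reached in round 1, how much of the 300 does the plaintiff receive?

210

Solve by backward induction from round 2.
Round 2 (the plaintiff proposes): rejection yields 0 for the defendant; the plaintiff offers 0 and keeps 300.
Round 1 (the defendant proposes): the plaintiff can get 300 next round, worth 0.7 × 300 = 210 now. The defendant offers 210 and keeps 300 − 210 = 90.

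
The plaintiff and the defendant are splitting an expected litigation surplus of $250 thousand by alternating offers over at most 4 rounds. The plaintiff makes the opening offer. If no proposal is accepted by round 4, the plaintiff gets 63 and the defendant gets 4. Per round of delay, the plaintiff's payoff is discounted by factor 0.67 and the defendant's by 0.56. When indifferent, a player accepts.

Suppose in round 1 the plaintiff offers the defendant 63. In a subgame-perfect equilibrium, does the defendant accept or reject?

Reject

Round 4 (the defendant proposes): the plaintiff gets 63 if talks fail, so the defendant offers 63 and keeps 187.
Round 3 (the plaintiff proposes): the defendant can get 187 next round, worth 0.56 × 187 = 104.72 now; the plaintiff offers that and keeps 145.28.
Round 2 (the defendant proposes): the plaintiff can get 145.28 next round, worth 0.67 × 145.28 = 97.3376 now; the defendant offers that and keeps 152.6624.
So by rejecting in round 1, the defendant gets 152.6624 next round, worth 0.56 × 152.6624 = 85.490944 now.
Offer 63 < 85.490944, so the defendant rejects.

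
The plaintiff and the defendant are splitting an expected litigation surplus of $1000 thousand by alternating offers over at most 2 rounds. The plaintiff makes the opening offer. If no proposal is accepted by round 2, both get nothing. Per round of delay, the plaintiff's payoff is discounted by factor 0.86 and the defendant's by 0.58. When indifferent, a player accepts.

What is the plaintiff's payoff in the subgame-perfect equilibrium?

420

By backward induction:
Round 2 (the defendant proposes): rejection yields 0 for the plaintiff; the defendant offers 0 and keeps 1000.
Round 1 (the plaintiff proposes): the defendant can get 1000 next round, worth 0.58 × 1000 = 580 now; the plaintiff offers that and keeps 420.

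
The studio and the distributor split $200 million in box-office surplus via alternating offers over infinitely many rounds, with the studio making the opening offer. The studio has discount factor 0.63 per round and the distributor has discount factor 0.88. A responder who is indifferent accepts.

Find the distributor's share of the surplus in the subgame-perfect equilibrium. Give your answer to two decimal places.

In a stationary SPE each proposer offers the other exactly their discounted continuation value.
If the studio keeps x when proposing and the distributor keeps y when proposing, then x = 200 − 0.88y and y = 200 − 0.63x.
Solving: x = 200(1 − 0.88) / (1 − 0.63·0.88) = 24 / 0.4456 ≈ 53.8600.
The distributor gets 200 − 53.8600 ≈ 146.1400.

146.14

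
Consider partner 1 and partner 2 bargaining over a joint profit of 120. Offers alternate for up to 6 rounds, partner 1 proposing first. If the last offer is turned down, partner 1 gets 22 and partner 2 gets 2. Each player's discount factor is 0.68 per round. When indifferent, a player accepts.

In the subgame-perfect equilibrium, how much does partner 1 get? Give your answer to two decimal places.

67.57

Solve by backward induction from round 6.
Round 6 (partner 2 proposes): partner 1 gets 22 if talks fail, so partner 2 offers 22 and keeps 98.
Round 5 (partner 1 proposes): partner 2 can get 98 next round, worth 0.68 × 98 = 66.64 now; partner 1 offers that and keeps 53.36.
Round 4 (partner 2 proposes): partner 1 can get 53.36 next round, worth 0.68 × 53.36 = 36.2848 now, so partner 2 offers 36.2848, keeping 83.7152.
Round 3 (partner 1 proposes): partner 2 can get 83.7152 next round, worth 0.68 × 83.7152 = 56.926336 now; partner 1 offers that and keeps 63.073664.
Round 2 (partner 2 proposes): partner 1 can get 63.073664 next round, worth 0.68 × 63.073664 = 42.89009152 now; partner 2 offers that and keeps 77.10990848.
Round 1 (partner 1 proposes): partner 2 can get 77.10990848 next round, worth 0.68 × 77.10990848 = 52.4347377664 now, so partner 1 offers 52.4347377664, keeping 67.5652622336.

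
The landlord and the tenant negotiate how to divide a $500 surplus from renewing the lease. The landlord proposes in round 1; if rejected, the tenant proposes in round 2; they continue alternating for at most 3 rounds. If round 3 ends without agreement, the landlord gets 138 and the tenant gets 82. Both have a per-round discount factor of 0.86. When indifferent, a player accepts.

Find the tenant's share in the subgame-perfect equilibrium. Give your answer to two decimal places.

Round 3 (the landlord proposes): the tenant gets 82 if talks fail, so the landlord offers 82 and keeps 418.
Round 2 (the tenant proposes): the landlord can get 418 next round, worth 0.86 × 418 = 359.48 now. The tenant offers 359.48 and keeps 500 − 359.48 = 140.52.
Round 1 (the landlord proposes): the tenant can get 140.52 next round, worth 0.86 × 140.52 = 120.8472 now. The landlord offers 120.8472 and keeps 500 − 120.8472 = 379.1528.

120.85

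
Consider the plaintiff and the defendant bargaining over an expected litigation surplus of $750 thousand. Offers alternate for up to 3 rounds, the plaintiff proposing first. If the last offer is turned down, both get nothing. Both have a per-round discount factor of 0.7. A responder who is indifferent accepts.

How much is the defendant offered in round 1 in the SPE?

157.5

Work backward from the last round.
Round 3 (the plaintiff proposes): the defendant will accept anything ≥ 0, so the plaintiff offers 0 and keeps 750.
Round 2 (the defendant proposes): the plaintiff can get 750 next round, worth 0.7 × 750 = 525 now, so the defendant offers 525, keeping 225.
Round 1 (the plaintiff proposes): the defendant can get 225 next round, worth 0.7 × 225 = 157.5 now. The plaintiff offers 157.5 and keeps 750 − 157.5 = 592.5.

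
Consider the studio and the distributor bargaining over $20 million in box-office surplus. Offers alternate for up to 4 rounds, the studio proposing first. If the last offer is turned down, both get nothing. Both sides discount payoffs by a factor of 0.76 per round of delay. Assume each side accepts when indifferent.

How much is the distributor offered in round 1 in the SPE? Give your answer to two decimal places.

Round 4 (the distributor proposes): rejection yields 0 for the studio; the distributor offers 0 and keeps 20.
Round 3 (the studio proposes): the distributor can get 20 next round, worth 0.76 × 20 = 15.2 now; the studio offers that and keeps 4.8.
Round 2 (the distributor proposes): the studio can get 4.8 next round, worth 0.76 × 4.8 = 3.648 now. The distributor offers 3.648 and keeps 20 − 3.648 = 16.352.
Round 1 (the studio proposes): the distributor can get 16.352 next round, worth 0.76 × 16.352 = 12.42752 now, so the studio offers 12.42752, keeping 7.57248.

12.43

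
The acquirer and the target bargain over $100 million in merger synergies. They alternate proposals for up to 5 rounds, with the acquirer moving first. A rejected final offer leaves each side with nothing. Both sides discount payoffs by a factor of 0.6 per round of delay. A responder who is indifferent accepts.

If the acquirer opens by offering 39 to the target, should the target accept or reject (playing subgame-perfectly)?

Round 5 (the acquirer proposes): rejection yields 0 for the target; the acquirer offers 0 and keeps 100.
Round 4 (the target proposes): the acquirer can get 100 next round, worth 0.6 × 100 = 60 now. The target offers 60 and keeps 100 − 60 = 40.
Round 3 (the acquirer proposes): the target can get 40 next round, worth 0.6 × 40 = 24 now; the acquirer offers that and keeps 76.
Round 2 (the target proposes): the acquirer can get 76 next round, worth 0.6 × 76 = 45.6 now. The target offers 45.6 and keeps 100 − 45.6 = 54.4.
So by rejecting in round 1, the target gets 54.4 next round, worth 0.6 × 54.4 = 32.64 now.
Offer 39 ≥ 32.64, so the target accepts.

Accept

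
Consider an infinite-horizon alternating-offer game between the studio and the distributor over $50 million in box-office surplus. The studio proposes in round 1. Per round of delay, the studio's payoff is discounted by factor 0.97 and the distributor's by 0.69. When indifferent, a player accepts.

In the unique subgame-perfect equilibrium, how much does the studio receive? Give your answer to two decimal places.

Let x be the studio's share when the studio proposes and y be the distributor's share when the distributor proposes.
The distributor accepts iff offered ≥ 0.69·y, so x = 50 − 0.69y. Symmetrically y = 50 − 0.97x.
Substituting: x = 50 − 0.69(50 − 0.97x), giving x(1 − 0.97·0.69) = 50(1 − 0.69).
So x = 50 × 0.31 / 0.3307 ≈ 46.8703, and the distributor receives 50 − x ≈ 3.1297.

46.87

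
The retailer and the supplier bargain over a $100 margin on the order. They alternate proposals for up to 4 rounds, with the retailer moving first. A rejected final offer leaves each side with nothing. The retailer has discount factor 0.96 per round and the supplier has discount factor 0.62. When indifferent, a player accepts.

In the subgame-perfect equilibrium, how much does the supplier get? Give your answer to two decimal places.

39.38

Round 4 (the supplier proposes): the retailer will accept anything ≥ 0, so the supplier offers 0 and keeps 100.
Round 3 (the retailer proposes): the supplier can get 100 next round, worth 0.62 × 100 = 62 now; the retailer offers that and keeps 38.
Round 2 (the supplier proposes): the retailer can get 38 next round, worth 0.96 × 38 = 36.48 now, so the supplier offers 36.48, keeping 63.52.
Round 1 (the retailer proposes): the supplier can get 63.52 next round, worth 0.62 × 63.52 = 39.3824 now; the retailer offers that and keeps 60.6176.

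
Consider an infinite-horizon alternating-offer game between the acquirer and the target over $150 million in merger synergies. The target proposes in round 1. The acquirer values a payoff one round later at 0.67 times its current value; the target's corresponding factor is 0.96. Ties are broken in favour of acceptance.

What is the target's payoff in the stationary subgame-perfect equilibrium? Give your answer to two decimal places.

When the target proposes, the acquirer accepts any offer worth at least 0.67 times what the acquirer would get by proposing next round; and vice versa.
This gives x = 150 − 0.67y and y = 150 − 0.96x, where x and y are each side's share when it proposes.
Hence (1 − 0.67·0.96)x = 150(1 − 0.67), i.e. 0.3568·x = 49.5.
x ≈ 138.7332; the acquirer's share is 150 − x ≈ 11.2668.

138.73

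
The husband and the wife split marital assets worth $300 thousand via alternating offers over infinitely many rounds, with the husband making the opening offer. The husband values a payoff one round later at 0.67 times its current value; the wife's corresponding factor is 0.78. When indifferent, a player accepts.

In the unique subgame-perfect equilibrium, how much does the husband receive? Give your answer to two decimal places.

When the husband proposes, the wife accepts any offer worth at least 0.78 times what the wife would get by proposing next round; and vice versa.
This gives x = 300 − 0.78y and y = 300 − 0.67x, where x and y are each side's share when it proposes.
Hence (1 − 0.78·0.67)x = 300(1 − 0.78), i.e. 0.4774·x = 66.
x ≈ 138.2488; the wife's share is 300 − x ≈ 161.7512.

138.25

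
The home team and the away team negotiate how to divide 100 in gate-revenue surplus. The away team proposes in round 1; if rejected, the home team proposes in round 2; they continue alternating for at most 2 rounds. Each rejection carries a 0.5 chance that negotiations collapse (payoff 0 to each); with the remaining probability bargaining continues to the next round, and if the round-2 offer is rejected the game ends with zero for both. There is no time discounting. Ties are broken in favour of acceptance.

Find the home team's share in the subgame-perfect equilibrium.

50

Round 2 (the home team proposes): rejection yields 0 for the away team; the home team offers 0 and keeps 100.
Round 1 (the away team proposes): rejecting gives the home team an expected 0.5 × 100 = 50, so the away team offers 50, keeping 50.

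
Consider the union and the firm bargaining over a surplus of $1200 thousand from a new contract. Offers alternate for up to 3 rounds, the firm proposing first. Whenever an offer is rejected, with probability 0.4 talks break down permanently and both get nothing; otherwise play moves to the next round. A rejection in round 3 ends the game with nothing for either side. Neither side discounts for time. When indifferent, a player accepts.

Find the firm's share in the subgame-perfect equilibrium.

912

Round 3 (the firm proposes): the union will accept anything ≥ 0, so the firm offers 0 and keeps 1200.
Round 2 (the union proposes): rejecting gives the firm an expected 0.6 × 1200 = 720, so the union offers 720, keeping 480.
Round 1 (the firm proposes): rejecting gives the union an expected 0.6 × 480 = 288, so the firm offers 288, keeping 912.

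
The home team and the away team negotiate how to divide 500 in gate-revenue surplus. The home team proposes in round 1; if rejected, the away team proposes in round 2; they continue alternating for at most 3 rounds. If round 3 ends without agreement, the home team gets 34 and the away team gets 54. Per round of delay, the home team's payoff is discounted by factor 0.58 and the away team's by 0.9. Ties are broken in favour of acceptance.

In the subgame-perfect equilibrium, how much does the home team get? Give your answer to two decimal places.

282.81

Round 3 (the home team proposes): the away team gets 54 if talks fail, so the home team offers 54 and keeps 446.
Round 2 (the away team proposes): the home team can get 446 next round, worth 0.58 × 446 = 258.68 now; the away team offers that and keeps 241.32.
Round 1 (the home team proposes): the away team can get 241.32 next round, worth 0.9 × 241.32 = 217.188 now, so the home team offers 217.188, keeping 282.812.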